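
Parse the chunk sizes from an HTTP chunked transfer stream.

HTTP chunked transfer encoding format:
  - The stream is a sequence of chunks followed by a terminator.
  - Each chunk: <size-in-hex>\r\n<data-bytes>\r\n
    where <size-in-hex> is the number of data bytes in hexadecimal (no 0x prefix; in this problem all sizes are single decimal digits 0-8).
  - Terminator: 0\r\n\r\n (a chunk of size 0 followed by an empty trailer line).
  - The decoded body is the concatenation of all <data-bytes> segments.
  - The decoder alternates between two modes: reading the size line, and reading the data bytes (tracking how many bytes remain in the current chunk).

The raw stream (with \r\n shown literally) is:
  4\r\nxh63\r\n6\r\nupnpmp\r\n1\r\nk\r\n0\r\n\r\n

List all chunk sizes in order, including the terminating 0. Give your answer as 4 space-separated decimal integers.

Chunk 1: stream[0..1]='4' size=0x4=4, data at stream[3..7]='xh63' -> body[0..4], body so far='xh63'
Chunk 2: stream[9..10]='6' size=0x6=6, data at stream[12..18]='upnpmp' -> body[4..10], body so far='xh63upnpmp'
Chunk 3: stream[20..21]='1' size=0x1=1, data at stream[23..24]='k' -> body[10..11], body so far='xh63upnpmpk'
Chunk 4: stream[26..27]='0' size=0 (terminator). Final body='xh63upnpmpk' (11 bytes)

Answer: 4 6 1 0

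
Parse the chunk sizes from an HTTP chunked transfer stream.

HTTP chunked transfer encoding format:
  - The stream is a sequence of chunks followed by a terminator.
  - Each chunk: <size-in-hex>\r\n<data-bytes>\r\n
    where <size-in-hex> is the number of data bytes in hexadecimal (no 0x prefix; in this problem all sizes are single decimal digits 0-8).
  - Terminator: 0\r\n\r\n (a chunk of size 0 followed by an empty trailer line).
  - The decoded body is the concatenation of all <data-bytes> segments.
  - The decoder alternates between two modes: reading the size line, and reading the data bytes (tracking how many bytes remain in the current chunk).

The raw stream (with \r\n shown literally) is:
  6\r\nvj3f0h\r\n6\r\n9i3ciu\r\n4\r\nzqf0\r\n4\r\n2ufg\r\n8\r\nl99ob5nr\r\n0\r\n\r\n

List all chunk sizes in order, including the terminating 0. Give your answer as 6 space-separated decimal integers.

Chunk 1: stream[0..1]='6' size=0x6=6, data at stream[3..9]='vj3f0h' -> body[0..6], body so far='vj3f0h'
Chunk 2: stream[11..12]='6' size=0x6=6, data at stream[14..20]='9i3ciu' -> body[6..12], body so far='vj3f0h9i3ciu'
Chunk 3: stream[22..23]='4' size=0x4=4, data at stream[25..29]='zqf0' -> body[12..16], body so far='vj3f0h9i3ciuzqf0'
Chunk 4: stream[31..32]='4' size=0x4=4, data at stream[34..38]='2ufg' -> body[16..20], body so far='vj3f0h9i3ciuzqf02ufg'
Chunk 5: stream[40..41]='8' size=0x8=8, data at stream[43..51]='l99ob5nr' -> body[20..28], body so far='vj3f0h9i3ciuzqf02ufgl99ob5nr'
Chunk 6: stream[53..54]='0' size=0 (terminator). Final body='vj3f0h9i3ciuzqf02ufgl99ob5nr' (28 bytes)

Answer: 6 6 4 4 8 0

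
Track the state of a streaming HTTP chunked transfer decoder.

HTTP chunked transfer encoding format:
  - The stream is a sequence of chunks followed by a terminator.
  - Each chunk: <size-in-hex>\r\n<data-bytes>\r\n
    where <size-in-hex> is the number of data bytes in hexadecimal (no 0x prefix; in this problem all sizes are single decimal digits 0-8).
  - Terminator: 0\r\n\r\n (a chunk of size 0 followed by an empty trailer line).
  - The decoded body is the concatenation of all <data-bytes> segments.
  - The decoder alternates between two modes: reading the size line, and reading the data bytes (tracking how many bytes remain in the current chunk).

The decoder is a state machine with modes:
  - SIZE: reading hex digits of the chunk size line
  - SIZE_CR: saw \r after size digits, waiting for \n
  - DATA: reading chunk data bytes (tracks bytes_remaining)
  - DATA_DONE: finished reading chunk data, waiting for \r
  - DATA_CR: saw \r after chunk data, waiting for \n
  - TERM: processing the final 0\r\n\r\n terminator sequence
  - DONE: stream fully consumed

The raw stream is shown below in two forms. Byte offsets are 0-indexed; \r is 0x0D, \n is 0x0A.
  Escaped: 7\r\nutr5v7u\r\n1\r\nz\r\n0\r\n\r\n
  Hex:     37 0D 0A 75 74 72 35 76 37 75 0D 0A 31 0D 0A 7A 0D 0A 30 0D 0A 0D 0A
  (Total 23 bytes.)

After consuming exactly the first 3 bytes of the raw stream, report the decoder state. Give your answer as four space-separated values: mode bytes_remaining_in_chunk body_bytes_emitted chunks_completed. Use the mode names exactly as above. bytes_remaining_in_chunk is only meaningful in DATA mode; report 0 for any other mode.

Byte 0 = '7': mode=SIZE remaining=0 emitted=0 chunks_done=0
Byte 1 = 0x0D: mode=SIZE_CR remaining=0 emitted=0 chunks_done=0
Byte 2 = 0x0A: mode=DATA remaining=7 emitted=0 chunks_done=0

Answer: DATA 7 0 0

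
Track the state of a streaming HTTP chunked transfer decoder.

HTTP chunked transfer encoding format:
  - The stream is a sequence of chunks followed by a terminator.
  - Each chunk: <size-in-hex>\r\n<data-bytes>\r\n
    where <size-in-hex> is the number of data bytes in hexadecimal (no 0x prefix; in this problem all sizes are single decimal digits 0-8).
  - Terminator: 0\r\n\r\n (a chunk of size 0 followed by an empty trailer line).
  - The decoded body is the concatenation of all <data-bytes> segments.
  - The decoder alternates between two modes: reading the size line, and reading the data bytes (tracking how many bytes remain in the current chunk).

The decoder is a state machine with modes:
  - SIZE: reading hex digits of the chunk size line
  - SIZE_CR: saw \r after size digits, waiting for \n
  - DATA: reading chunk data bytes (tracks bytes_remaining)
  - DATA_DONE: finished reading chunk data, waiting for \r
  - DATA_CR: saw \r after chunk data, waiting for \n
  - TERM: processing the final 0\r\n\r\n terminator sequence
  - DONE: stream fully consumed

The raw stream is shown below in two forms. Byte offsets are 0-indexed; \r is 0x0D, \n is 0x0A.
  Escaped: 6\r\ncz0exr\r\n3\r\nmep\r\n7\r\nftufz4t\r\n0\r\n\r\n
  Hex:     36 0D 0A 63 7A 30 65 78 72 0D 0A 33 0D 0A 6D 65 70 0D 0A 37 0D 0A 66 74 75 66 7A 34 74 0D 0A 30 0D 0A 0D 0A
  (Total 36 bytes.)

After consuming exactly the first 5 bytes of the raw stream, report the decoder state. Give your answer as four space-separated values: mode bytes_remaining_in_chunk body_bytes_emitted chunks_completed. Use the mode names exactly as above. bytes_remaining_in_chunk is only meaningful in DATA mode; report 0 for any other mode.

Answer: DATA 4 2 0

Derivation:
Byte 0 = '6': mode=SIZE remaining=0 emitted=0 chunks_done=0
Byte 1 = 0x0D: mode=SIZE_CR remaining=0 emitted=0 chunks_done=0
Byte 2 = 0x0A: mode=DATA remaining=6 emitted=0 chunks_done=0
Byte 3 = 'c': mode=DATA remaining=5 emitted=1 chunks_done=0
Byte 4 = 'z': mode=DATA remaining=4 emitted=2 chunks_done=0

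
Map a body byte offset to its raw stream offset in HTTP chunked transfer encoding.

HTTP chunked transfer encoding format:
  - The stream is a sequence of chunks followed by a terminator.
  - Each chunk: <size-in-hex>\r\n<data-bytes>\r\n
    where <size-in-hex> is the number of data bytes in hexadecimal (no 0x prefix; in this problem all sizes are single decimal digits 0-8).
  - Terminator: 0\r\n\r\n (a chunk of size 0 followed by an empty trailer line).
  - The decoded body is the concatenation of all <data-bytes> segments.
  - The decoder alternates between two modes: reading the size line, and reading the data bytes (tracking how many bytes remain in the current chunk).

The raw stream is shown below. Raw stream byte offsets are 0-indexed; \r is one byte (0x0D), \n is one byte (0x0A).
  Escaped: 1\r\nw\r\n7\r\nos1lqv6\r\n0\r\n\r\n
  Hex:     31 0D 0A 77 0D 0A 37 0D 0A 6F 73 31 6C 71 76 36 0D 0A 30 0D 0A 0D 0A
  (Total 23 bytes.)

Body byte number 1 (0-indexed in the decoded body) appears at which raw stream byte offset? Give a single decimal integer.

Answer: 9

Derivation:
Chunk 1: stream[0..1]='1' size=0x1=1, data at stream[3..4]='w' -> body[0..1], body so far='w'
Chunk 2: stream[6..7]='7' size=0x7=7, data at stream[9..16]='os1lqv6' -> body[1..8], body so far='wos1lqv6'
Chunk 3: stream[18..19]='0' size=0 (terminator). Final body='wos1lqv6' (8 bytes)
Body byte 1 at stream offset 9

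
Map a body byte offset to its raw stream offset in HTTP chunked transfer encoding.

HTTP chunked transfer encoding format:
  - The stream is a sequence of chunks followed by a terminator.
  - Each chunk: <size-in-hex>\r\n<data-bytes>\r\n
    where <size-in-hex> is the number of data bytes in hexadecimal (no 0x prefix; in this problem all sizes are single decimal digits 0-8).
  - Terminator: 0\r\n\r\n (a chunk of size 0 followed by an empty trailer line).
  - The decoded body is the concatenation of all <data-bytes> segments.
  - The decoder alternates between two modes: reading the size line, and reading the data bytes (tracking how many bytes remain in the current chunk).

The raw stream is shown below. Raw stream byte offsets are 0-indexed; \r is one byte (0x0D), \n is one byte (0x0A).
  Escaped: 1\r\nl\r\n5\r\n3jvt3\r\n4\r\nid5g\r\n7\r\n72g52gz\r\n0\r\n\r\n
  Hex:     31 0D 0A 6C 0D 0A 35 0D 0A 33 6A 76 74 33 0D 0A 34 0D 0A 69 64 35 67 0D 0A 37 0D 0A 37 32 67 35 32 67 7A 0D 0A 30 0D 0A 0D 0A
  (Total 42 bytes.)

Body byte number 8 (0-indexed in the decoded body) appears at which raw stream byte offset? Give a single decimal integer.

Chunk 1: stream[0..1]='1' size=0x1=1, data at stream[3..4]='l' -> body[0..1], body so far='l'
Chunk 2: stream[6..7]='5' size=0x5=5, data at stream[9..14]='3jvt3' -> body[1..6], body so far='l3jvt3'
Chunk 3: stream[16..17]='4' size=0x4=4, data at stream[19..23]='id5g' -> body[6..10], body so far='l3jvt3id5g'
Chunk 4: stream[25..26]='7' size=0x7=7, data at stream[28..35]='72g52gz' -> body[10..17], body so far='l3jvt3id5g72g52gz'
Chunk 5: stream[37..38]='0' size=0 (terminator). Final body='l3jvt3id5g72g52gz' (17 bytes)
Body byte 8 at stream offset 21

Answer: 21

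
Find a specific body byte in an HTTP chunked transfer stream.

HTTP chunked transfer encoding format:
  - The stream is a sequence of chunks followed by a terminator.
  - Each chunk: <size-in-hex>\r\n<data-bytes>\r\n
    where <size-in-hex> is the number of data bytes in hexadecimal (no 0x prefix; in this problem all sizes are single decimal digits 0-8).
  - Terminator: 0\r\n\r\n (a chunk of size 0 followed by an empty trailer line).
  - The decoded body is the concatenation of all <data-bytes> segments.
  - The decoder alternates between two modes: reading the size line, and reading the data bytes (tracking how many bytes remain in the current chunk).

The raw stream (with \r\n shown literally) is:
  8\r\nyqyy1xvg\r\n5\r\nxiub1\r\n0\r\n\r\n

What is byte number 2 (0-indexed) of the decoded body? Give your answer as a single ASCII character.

Chunk 1: stream[0..1]='8' size=0x8=8, data at stream[3..11]='yqyy1xvg' -> body[0..8], body so far='yqyy1xvg'
Chunk 2: stream[13..14]='5' size=0x5=5, data at stream[16..21]='xiub1' -> body[8..13], body so far='yqyy1xvgxiub1'
Chunk 3: stream[23..24]='0' size=0 (terminator). Final body='yqyy1xvgxiub1' (13 bytes)
Body byte 2 = 'y'

Answer: y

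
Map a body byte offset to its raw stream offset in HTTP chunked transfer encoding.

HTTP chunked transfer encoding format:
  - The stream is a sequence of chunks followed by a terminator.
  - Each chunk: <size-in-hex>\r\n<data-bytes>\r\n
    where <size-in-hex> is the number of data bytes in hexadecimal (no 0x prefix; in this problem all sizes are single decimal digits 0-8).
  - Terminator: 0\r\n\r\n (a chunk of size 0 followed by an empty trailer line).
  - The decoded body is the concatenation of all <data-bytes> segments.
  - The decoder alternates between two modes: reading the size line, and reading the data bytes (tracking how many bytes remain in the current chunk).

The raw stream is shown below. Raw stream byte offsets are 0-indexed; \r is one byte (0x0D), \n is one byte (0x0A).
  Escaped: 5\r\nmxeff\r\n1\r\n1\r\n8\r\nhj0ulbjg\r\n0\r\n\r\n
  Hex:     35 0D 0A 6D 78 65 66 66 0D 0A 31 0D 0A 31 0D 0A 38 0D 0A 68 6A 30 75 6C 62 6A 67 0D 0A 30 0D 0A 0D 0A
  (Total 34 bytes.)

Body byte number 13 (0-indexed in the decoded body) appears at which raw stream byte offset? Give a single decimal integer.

Answer: 26

Derivation:
Chunk 1: stream[0..1]='5' size=0x5=5, data at stream[3..8]='mxeff' -> body[0..5], body so far='mxeff'
Chunk 2: stream[10..11]='1' size=0x1=1, data at stream[13..14]='1' -> body[5..6], body so far='mxeff1'
Chunk 3: stream[16..17]='8' size=0x8=8, data at stream[19..27]='hj0ulbjg' -> body[6..14], body so far='mxeff1hj0ulbjg'
Chunk 4: stream[29..30]='0' size=0 (terminator). Final body='mxeff1hj0ulbjg' (14 bytes)
Body byte 13 at stream offset 26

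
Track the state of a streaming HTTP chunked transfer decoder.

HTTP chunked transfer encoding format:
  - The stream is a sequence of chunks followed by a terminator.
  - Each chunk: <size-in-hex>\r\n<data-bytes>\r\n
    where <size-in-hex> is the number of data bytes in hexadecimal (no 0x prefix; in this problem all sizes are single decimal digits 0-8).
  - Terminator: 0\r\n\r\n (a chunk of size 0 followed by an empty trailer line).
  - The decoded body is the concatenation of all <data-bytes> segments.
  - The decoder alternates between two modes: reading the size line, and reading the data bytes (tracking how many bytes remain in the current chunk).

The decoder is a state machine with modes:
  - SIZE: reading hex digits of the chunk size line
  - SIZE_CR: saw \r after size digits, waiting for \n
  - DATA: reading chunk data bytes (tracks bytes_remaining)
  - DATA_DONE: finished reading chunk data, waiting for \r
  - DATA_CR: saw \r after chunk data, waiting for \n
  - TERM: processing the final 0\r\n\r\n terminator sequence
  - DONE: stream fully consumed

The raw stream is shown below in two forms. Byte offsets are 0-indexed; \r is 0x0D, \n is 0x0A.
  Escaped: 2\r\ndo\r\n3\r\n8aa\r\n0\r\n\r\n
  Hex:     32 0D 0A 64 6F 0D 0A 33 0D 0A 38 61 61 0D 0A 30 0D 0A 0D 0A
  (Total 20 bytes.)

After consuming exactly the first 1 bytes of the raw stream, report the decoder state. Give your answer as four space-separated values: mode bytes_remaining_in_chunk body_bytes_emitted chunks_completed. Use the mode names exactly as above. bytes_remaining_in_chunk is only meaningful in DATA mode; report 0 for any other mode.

Answer: SIZE 0 0 0

Derivation:
Byte 0 = '2': mode=SIZE remaining=0 emitted=0 chunks_done=0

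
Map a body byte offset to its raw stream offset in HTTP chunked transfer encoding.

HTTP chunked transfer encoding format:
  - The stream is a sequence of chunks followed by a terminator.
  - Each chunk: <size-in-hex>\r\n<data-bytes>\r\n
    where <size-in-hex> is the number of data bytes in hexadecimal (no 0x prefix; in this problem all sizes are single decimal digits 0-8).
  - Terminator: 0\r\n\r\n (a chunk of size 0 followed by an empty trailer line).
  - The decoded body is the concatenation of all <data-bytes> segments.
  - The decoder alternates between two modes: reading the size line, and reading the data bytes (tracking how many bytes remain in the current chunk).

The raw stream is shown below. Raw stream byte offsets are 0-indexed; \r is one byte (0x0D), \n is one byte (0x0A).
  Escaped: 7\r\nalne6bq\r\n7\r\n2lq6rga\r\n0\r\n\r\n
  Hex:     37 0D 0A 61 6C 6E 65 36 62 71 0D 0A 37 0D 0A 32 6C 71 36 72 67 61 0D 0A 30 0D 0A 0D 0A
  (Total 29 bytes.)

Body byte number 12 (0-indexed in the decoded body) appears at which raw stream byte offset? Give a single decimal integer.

Chunk 1: stream[0..1]='7' size=0x7=7, data at stream[3..10]='alne6bq' -> body[0..7], body so far='alne6bq'
Chunk 2: stream[12..13]='7' size=0x7=7, data at stream[15..22]='2lq6rga' -> body[7..14], body so far='alne6bq2lq6rga'
Chunk 3: stream[24..25]='0' size=0 (terminator). Final body='alne6bq2lq6rga' (14 bytes)
Body byte 12 at stream offset 20

Answer: 20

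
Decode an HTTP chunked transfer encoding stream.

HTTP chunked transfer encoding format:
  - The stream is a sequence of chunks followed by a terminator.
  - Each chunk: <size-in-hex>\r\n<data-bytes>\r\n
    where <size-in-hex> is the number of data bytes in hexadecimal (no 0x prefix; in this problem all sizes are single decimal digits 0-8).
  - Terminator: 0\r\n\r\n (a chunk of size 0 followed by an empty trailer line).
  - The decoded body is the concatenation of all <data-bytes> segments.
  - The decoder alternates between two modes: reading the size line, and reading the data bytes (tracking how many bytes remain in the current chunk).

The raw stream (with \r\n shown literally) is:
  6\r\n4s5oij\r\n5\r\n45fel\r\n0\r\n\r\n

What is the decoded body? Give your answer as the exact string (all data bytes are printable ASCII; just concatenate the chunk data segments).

Answer: 4s5oij45fel

Derivation:
Chunk 1: stream[0..1]='6' size=0x6=6, data at stream[3..9]='4s5oij' -> body[0..6], body so far='4s5oij'
Chunk 2: stream[11..12]='5' size=0x5=5, data at stream[14..19]='45fel' -> body[6..11], body so far='4s5oij45fel'
Chunk 3: stream[21..22]='0' size=0 (terminator). Final body='4s5oij45fel' (11 bytes)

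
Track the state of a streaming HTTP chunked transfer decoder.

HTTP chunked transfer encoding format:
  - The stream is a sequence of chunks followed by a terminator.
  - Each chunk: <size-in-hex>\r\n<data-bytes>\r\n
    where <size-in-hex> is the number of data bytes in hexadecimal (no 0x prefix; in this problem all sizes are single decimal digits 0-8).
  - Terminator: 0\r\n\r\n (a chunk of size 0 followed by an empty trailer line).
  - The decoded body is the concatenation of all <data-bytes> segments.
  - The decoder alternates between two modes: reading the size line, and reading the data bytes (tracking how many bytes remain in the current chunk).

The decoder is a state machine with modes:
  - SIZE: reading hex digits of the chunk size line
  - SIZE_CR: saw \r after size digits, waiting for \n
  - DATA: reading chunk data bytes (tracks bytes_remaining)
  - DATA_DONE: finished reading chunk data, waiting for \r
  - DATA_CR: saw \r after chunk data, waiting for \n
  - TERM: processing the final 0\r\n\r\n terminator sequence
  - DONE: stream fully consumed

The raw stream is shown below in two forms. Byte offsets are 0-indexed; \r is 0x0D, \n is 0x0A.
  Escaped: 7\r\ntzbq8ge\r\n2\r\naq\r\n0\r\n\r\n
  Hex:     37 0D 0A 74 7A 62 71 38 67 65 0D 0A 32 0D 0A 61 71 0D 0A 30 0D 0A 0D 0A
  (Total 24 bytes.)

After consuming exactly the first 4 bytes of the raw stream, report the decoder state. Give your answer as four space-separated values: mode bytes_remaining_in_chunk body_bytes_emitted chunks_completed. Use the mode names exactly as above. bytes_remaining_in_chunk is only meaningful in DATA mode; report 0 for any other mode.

Answer: DATA 6 1 0

Derivation:
Byte 0 = '7': mode=SIZE remaining=0 emitted=0 chunks_done=0
Byte 1 = 0x0D: mode=SIZE_CR remaining=0 emitted=0 chunks_done=0
Byte 2 = 0x0A: mode=DATA remaining=7 emitted=0 chunks_done=0
Byte 3 = 't': mode=DATA remaining=6 emitted=1 chunks_done=0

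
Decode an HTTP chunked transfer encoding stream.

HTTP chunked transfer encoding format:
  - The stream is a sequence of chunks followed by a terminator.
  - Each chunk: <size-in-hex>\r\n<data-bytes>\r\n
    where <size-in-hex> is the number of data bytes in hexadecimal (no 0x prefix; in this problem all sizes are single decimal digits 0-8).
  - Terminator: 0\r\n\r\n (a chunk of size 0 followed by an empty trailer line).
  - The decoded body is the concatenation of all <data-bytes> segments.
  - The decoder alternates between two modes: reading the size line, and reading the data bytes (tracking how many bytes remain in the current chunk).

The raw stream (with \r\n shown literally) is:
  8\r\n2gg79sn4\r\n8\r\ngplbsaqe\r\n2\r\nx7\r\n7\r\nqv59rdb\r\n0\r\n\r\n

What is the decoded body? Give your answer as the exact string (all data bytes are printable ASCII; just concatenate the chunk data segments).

Chunk 1: stream[0..1]='8' size=0x8=8, data at stream[3..11]='2gg79sn4' -> body[0..8], body so far='2gg79sn4'
Chunk 2: stream[13..14]='8' size=0x8=8, data at stream[16..24]='gplbsaqe' -> body[8..16], body so far='2gg79sn4gplbsaqe'
Chunk 3: stream[26..27]='2' size=0x2=2, data at stream[29..31]='x7' -> body[16..18], body so far='2gg79sn4gplbsaqex7'
Chunk 4: stream[33..34]='7' size=0x7=7, data at stream[36..43]='qv59rdb' -> body[18..25], body so far='2gg79sn4gplbsaqex7qv59rdb'
Chunk 5: stream[45..46]='0' size=0 (terminator). Final body='2gg79sn4gplbsaqex7qv59rdb' (25 bytes)

Answer: 2gg79sn4gplbsaqex7qv59rdb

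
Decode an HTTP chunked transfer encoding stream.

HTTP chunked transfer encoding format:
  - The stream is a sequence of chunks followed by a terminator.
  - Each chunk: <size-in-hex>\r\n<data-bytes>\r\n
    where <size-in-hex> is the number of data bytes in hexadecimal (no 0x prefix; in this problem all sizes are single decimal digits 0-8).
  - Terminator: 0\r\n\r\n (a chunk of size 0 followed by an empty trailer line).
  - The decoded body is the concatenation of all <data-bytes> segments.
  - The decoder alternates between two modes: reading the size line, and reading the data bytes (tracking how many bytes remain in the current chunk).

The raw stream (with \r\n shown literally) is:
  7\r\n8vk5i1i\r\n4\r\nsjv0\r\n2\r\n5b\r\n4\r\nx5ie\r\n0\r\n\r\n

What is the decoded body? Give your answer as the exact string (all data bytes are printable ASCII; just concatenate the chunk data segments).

Chunk 1: stream[0..1]='7' size=0x7=7, data at stream[3..10]='8vk5i1i' -> body[0..7], body so far='8vk5i1i'
Chunk 2: stream[12..13]='4' size=0x4=4, data at stream[15..19]='sjv0' -> body[7..11], body so far='8vk5i1isjv0'
Chunk 3: stream[21..22]='2' size=0x2=2, data at stream[24..26]='5b' -> body[11..13], body so far='8vk5i1isjv05b'
Chunk 4: stream[28..29]='4' size=0x4=4, data at stream[31..35]='x5ie' -> body[13..17], body so far='8vk5i1isjv05bx5ie'
Chunk 5: stream[37..38]='0' size=0 (terminator). Final body='8vk5i1isjv05bx5ie' (17 bytes)

Answer: 8vk5i1isjv05bx5ie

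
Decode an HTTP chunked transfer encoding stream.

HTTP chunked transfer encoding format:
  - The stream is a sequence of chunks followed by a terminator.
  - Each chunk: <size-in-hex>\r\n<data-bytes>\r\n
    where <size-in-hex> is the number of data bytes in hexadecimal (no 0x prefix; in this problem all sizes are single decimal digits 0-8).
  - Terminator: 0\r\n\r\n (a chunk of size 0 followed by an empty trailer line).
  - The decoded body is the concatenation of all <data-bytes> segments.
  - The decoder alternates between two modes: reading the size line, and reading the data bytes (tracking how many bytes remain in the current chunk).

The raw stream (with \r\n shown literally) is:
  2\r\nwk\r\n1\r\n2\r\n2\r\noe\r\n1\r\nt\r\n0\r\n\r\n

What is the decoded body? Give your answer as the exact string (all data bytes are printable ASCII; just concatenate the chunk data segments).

Chunk 1: stream[0..1]='2' size=0x2=2, data at stream[3..5]='wk' -> body[0..2], body so far='wk'
Chunk 2: stream[7..8]='1' size=0x1=1, data at stream[10..11]='2' -> body[2..3], body so far='wk2'
Chunk 3: stream[13..14]='2' size=0x2=2, data at stream[16..18]='oe' -> body[3..5], body so far='wk2oe'
Chunk 4: stream[20..21]='1' size=0x1=1, data at stream[23..24]='t' -> body[5..6], body so far='wk2oet'
Chunk 5: stream[26..27]='0' size=0 (terminator). Final body='wk2oet' (6 bytes)

Answer: wk2oet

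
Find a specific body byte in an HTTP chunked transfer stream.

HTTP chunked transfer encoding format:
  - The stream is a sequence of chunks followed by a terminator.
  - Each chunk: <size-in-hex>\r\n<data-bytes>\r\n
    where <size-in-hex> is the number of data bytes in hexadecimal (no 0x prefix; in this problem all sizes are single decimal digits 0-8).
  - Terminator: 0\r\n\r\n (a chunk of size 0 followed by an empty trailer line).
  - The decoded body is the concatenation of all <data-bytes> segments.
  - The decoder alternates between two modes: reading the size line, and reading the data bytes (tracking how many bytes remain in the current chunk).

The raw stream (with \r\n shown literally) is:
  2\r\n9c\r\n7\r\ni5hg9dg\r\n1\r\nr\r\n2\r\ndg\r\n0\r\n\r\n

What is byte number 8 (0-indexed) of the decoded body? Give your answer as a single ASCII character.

Chunk 1: stream[0..1]='2' size=0x2=2, data at stream[3..5]='9c' -> body[0..2], body so far='9c'
Chunk 2: stream[7..8]='7' size=0x7=7, data at stream[10..17]='i5hg9dg' -> body[2..9], body so far='9ci5hg9dg'
Chunk 3: stream[19..20]='1' size=0x1=1, data at stream[22..23]='r' -> body[9..10], body so far='9ci5hg9dgr'
Chunk 4: stream[25..26]='2' size=0x2=2, data at stream[28..30]='dg' -> body[10..12], body so far='9ci5hg9dgrdg'
Chunk 5: stream[32..33]='0' size=0 (terminator). Final body='9ci5hg9dgrdg' (12 bytes)
Body byte 8 = 'g'

Answer: g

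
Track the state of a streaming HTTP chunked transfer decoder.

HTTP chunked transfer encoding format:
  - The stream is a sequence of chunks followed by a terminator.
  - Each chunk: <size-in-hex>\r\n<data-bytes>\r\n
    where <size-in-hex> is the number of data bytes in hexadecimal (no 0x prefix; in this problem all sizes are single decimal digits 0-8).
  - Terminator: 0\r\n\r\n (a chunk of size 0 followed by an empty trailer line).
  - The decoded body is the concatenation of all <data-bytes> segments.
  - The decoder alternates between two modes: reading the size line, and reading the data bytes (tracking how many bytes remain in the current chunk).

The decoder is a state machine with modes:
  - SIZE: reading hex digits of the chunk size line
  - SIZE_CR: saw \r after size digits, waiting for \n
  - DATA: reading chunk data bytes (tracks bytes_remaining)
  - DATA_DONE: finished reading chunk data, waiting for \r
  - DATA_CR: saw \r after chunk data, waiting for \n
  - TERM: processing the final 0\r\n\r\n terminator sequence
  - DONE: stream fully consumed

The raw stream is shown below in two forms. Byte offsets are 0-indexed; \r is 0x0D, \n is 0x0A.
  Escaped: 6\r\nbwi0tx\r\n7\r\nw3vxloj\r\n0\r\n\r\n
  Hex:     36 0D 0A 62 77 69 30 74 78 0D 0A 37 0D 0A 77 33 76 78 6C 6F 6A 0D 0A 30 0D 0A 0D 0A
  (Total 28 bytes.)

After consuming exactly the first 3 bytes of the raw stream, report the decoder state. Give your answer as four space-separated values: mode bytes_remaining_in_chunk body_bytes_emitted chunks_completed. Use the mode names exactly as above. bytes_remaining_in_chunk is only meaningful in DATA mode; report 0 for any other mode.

Answer: DATA 6 0 0

Derivation:
Byte 0 = '6': mode=SIZE remaining=0 emitted=0 chunks_done=0
Byte 1 = 0x0D: mode=SIZE_CR remaining=0 emitted=0 chunks_done=0
Byte 2 = 0x0A: mode=DATA remaining=6 emitted=0 chunks_done=0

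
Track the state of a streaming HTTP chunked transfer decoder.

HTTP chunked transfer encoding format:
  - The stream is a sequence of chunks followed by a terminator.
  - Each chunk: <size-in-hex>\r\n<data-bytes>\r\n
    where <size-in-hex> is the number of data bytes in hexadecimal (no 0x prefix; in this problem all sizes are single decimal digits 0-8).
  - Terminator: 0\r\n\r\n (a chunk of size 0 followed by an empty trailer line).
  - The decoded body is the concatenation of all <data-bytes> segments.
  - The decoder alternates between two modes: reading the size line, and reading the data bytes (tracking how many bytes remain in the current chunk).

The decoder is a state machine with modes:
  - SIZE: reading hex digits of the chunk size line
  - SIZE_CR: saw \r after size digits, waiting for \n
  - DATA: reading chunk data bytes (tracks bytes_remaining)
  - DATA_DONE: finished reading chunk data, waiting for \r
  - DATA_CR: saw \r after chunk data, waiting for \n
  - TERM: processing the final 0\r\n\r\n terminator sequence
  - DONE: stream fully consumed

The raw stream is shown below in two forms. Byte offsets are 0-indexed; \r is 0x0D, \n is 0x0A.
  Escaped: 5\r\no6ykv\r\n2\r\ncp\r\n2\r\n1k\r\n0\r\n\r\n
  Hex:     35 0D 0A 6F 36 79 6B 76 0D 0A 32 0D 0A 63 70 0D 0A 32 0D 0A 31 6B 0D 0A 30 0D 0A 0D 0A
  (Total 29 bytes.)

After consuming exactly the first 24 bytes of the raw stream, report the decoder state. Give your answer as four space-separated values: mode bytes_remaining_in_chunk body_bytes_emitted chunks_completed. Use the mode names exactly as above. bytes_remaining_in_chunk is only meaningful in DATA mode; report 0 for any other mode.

Byte 0 = '5': mode=SIZE remaining=0 emitted=0 chunks_done=0
Byte 1 = 0x0D: mode=SIZE_CR remaining=0 emitted=0 chunks_done=0
Byte 2 = 0x0A: mode=DATA remaining=5 emitted=0 chunks_done=0
Byte 3 = 'o': mode=DATA remaining=4 emitted=1 chunks_done=0
Byte 4 = '6': mode=DATA remaining=3 emitted=2 chunks_done=0
Byte 5 = 'y': mode=DATA remaining=2 emitted=3 chunks_done=0
Byte 6 = 'k': mode=DATA remaining=1 emitted=4 chunks_done=0
Byte 7 = 'v': mode=DATA_DONE remaining=0 emitted=5 chunks_done=0
Byte 8 = 0x0D: mode=DATA_CR remaining=0 emitted=5 chunks_done=0
Byte 9 = 0x0A: mode=SIZE remaining=0 emitted=5 chunks_done=1
Byte 10 = '2': mode=SIZE remaining=0 emitted=5 chunks_done=1
Byte 11 = 0x0D: mode=SIZE_CR remaining=0 emitted=5 chunks_done=1
Byte 12 = 0x0A: mode=DATA remaining=2 emitted=5 chunks_done=1
Byte 13 = 'c': mode=DATA remaining=1 emitted=6 chunks_done=1
Byte 14 = 'p': mode=DATA_DONE remaining=0 emitted=7 chunks_done=1
Byte 15 = 0x0D: mode=DATA_CR remaining=0 emitted=7 chunks_done=1
Byte 16 = 0x0A: mode=SIZE remaining=0 emitted=7 chunks_done=2
Byte 17 = '2': mode=SIZE remaining=0 emitted=7 chunks_done=2
Byte 18 = 0x0D: mode=SIZE_CR remaining=0 emitted=7 chunks_done=2
Byte 19 = 0x0A: mode=DATA remaining=2 emitted=7 chunks_done=2
Byte 20 = '1': mode=DATA remaining=1 emitted=8 chunks_done=2
Byte 21 = 'k': mode=DATA_DONE remaining=0 emitted=9 chunks_done=2
Byte 22 = 0x0D: mode=DATA_CR remaining=0 emitted=9 chunks_done=2
Byte 23 = 0x0A: mode=SIZE remaining=0 emitted=9 chunks_done=3

Answer: SIZE 0 9 3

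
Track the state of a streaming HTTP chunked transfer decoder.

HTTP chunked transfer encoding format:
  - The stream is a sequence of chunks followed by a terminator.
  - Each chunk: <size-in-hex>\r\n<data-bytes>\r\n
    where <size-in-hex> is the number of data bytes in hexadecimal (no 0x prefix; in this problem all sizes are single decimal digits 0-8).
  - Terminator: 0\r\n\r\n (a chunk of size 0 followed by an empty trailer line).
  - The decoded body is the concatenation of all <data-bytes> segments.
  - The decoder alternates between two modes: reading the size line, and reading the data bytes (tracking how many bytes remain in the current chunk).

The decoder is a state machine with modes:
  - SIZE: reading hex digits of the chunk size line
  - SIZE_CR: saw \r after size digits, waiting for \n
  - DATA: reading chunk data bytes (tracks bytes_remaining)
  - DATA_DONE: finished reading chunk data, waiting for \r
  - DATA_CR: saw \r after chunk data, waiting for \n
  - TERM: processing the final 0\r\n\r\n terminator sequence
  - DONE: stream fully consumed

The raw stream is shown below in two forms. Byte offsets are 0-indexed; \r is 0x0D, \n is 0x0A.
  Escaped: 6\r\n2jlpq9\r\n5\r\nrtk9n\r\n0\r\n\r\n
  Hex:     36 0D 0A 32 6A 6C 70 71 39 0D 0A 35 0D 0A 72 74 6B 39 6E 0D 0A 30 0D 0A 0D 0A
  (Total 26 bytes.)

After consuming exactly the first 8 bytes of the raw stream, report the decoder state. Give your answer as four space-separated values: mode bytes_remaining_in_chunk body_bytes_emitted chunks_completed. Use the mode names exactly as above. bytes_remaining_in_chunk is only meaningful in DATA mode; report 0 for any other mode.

Byte 0 = '6': mode=SIZE remaining=0 emitted=0 chunks_done=0
Byte 1 = 0x0D: mode=SIZE_CR remaining=0 emitted=0 chunks_done=0
Byte 2 = 0x0A: mode=DATA remaining=6 emitted=0 chunks_done=0
Byte 3 = '2': mode=DATA remaining=5 emitted=1 chunks_done=0
Byte 4 = 'j': mode=DATA remaining=4 emitted=2 chunks_done=0
Byte 5 = 'l': mode=DATA remaining=3 emitted=3 chunks_done=0
Byte 6 = 'p': mode=DATA remaining=2 emitted=4 chunks_done=0
Byte 7 = 'q': mode=DATA remaining=1 emitted=5 chunks_done=0

Answer: DATA 1 5 0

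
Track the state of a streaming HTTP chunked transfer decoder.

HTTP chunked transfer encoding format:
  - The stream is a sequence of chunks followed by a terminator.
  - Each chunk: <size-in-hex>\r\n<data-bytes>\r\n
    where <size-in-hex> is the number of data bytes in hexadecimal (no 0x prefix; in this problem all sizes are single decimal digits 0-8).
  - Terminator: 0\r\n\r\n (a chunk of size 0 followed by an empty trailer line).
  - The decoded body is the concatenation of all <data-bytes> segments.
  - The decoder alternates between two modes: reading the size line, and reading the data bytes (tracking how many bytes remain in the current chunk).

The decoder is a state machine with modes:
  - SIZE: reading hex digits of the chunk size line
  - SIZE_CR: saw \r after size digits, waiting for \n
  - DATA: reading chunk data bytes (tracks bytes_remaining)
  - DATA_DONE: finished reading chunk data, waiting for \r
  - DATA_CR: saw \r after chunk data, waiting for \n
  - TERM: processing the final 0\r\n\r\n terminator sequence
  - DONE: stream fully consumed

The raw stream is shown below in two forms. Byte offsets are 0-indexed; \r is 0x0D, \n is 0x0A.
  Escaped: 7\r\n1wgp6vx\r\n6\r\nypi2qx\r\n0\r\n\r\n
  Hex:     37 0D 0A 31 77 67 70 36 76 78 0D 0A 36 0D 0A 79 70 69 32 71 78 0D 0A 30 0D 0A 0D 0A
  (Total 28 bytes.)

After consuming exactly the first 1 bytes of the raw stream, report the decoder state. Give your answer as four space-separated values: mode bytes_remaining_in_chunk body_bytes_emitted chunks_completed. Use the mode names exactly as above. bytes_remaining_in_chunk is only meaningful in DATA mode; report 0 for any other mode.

Answer: SIZE 0 0 0

Derivation:
Byte 0 = '7': mode=SIZE remaining=0 emitted=0 chunks_done=0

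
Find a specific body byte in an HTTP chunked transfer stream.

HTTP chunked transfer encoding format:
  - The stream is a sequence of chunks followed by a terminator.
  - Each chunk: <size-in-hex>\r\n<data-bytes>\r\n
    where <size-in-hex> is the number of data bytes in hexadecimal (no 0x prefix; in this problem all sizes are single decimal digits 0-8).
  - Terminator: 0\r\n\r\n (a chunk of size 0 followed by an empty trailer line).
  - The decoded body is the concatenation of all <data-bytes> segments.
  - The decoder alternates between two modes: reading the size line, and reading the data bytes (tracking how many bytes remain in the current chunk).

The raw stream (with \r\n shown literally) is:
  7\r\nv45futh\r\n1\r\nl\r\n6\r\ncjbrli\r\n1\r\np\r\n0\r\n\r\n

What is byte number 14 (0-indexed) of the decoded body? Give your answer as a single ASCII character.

Answer: p

Derivation:
Chunk 1: stream[0..1]='7' size=0x7=7, data at stream[3..10]='v45futh' -> body[0..7], body so far='v45futh'
Chunk 2: stream[12..13]='1' size=0x1=1, data at stream[15..16]='l' -> body[7..8], body so far='v45futhl'
Chunk 3: stream[18..19]='6' size=0x6=6, data at stream[21..27]='cjbrli' -> body[8..14], body so far='v45futhlcjbrli'
Chunk 4: stream[29..30]='1' size=0x1=1, data at stream[32..33]='p' -> body[14..15], body so far='v45futhlcjbrlip'
Chunk 5: stream[35..36]='0' size=0 (terminator). Final body='v45futhlcjbrlip' (15 bytes)
Body byte 14 = 'p'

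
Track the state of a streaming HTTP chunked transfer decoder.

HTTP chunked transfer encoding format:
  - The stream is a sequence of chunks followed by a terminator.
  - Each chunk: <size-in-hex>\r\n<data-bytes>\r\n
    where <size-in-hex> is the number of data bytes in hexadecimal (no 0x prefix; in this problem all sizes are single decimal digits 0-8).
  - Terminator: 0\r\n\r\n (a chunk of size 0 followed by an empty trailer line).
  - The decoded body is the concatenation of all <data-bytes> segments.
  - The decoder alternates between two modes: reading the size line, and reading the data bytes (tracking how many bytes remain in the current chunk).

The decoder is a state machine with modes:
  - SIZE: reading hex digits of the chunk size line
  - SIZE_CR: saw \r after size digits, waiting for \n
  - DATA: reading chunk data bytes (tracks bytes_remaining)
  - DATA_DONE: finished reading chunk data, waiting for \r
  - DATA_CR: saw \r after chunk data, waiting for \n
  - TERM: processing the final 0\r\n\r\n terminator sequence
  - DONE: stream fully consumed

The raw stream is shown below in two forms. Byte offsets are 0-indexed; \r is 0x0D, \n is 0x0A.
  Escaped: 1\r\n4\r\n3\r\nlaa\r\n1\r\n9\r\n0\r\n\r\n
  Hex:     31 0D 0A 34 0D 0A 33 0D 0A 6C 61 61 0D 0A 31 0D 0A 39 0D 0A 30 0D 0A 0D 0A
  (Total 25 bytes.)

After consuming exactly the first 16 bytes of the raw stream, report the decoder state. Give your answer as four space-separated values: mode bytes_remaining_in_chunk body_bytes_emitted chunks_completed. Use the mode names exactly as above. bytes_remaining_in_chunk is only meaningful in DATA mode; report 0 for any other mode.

Byte 0 = '1': mode=SIZE remaining=0 emitted=0 chunks_done=0
Byte 1 = 0x0D: mode=SIZE_CR remaining=0 emitted=0 chunks_done=0
Byte 2 = 0x0A: mode=DATA remaining=1 emitted=0 chunks_done=0
Byte 3 = '4': mode=DATA_DONE remaining=0 emitted=1 chunks_done=0
Byte 4 = 0x0D: mode=DATA_CR remaining=0 emitted=1 chunks_done=0
Byte 5 = 0x0A: mode=SIZE remaining=0 emitted=1 chunks_done=1
Byte 6 = '3': mode=SIZE remaining=0 emitted=1 chunks_done=1
Byte 7 = 0x0D: mode=SIZE_CR remaining=0 emitted=1 chunks_done=1
Byte 8 = 0x0A: mode=DATA remaining=3 emitted=1 chunks_done=1
Byte 9 = 'l': mode=DATA remaining=2 emitted=2 chunks_done=1
Byte 10 = 'a': mode=DATA remaining=1 emitted=3 chunks_done=1
Byte 11 = 'a': mode=DATA_DONE remaining=0 emitted=4 chunks_done=1
Byte 12 = 0x0D: mode=DATA_CR remaining=0 emitted=4 chunks_done=1
Byte 13 = 0x0A: mode=SIZE remaining=0 emitted=4 chunks_done=2
Byte 14 = '1': mode=SIZE remaining=0 emitted=4 chunks_done=2
Byte 15 = 0x0D: mode=SIZE_CR remaining=0 emitted=4 chunks_done=2

Answer: SIZE_CR 0 4 2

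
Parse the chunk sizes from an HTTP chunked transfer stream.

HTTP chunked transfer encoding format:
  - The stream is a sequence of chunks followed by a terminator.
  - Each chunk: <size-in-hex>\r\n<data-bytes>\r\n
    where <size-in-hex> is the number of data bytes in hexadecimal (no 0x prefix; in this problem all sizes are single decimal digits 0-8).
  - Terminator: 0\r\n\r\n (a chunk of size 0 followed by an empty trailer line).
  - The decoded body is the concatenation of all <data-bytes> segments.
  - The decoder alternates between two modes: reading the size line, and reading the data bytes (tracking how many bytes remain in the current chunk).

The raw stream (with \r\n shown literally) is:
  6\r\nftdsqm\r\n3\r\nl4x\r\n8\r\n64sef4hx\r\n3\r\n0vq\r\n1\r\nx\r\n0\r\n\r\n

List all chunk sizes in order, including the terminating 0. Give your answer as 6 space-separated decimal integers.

Answer: 6 3 8 3 1 0

Derivation:
Chunk 1: stream[0..1]='6' size=0x6=6, data at stream[3..9]='ftdsqm' -> body[0..6], body so far='ftdsqm'
Chunk 2: stream[11..12]='3' size=0x3=3, data at stream[14..17]='l4x' -> body[6..9], body so far='ftdsqml4x'
Chunk 3: stream[19..20]='8' size=0x8=8, data at stream[22..30]='64sef4hx' -> body[9..17], body so far='ftdsqml4x64sef4hx'
Chunk 4: stream[32..33]='3' size=0x3=3, data at stream[35..38]='0vq' -> body[17..20], body so far='ftdsqml4x64sef4hx0vq'
Chunk 5: stream[40..41]='1' size=0x1=1, data at stream[43..44]='x' -> body[20..21], body so far='ftdsqml4x64sef4hx0vqx'
Chunk 6: stream[46..47]='0' size=0 (terminator). Final body='ftdsqml4x64sef4hx0vqx' (21 bytes)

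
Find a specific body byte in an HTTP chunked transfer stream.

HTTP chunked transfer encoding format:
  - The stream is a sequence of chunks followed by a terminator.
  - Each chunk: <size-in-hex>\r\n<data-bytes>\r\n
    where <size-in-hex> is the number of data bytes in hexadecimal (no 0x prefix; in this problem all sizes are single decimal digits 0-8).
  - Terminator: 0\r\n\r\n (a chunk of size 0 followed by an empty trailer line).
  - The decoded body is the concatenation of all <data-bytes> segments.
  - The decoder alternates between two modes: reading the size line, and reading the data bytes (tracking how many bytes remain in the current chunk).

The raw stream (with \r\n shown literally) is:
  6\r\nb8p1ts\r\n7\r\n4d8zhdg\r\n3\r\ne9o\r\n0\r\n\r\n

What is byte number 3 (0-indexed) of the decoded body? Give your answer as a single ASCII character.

Chunk 1: stream[0..1]='6' size=0x6=6, data at stream[3..9]='b8p1ts' -> body[0..6], body so far='b8p1ts'
Chunk 2: stream[11..12]='7' size=0x7=7, data at stream[14..21]='4d8zhdg' -> body[6..13], body so far='b8p1ts4d8zhdg'
Chunk 3: stream[23..24]='3' size=0x3=3, data at stream[26..29]='e9o' -> body[13..16], body so far='b8p1ts4d8zhdge9o'
Chunk 4: stream[31..32]='0' size=0 (terminator). Final body='b8p1ts4d8zhdge9o' (16 bytes)
Body byte 3 = '1'

Answer: 1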